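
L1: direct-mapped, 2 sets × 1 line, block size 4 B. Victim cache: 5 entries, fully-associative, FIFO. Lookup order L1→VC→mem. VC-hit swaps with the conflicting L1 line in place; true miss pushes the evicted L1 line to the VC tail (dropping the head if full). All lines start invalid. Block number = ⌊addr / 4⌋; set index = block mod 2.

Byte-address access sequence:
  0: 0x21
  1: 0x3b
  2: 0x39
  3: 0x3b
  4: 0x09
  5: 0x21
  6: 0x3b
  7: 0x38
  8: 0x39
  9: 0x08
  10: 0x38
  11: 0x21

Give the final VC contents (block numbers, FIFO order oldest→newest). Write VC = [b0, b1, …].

#0 0x21→b8/s0 MISS; vc=[]
#1 0x3b→b14/s0 MISS; vc=[8]
#2 0x39→b14/s0 L1-HIT; vc=[8]
#3 0x3b→b14/s0 L1-HIT; vc=[8]
#4 0x9→b2/s0 MISS; vc=[8,14]
#5 0x21→b8/s0 VC-HIT; vc=[2,14]
#6 0x3b→b14/s0 VC-HIT; vc=[2,8]
#7 0x38→b14/s0 L1-HIT; vc=[2,8]
#8 0x39→b14/s0 L1-HIT; vc=[2,8]
#9 0x8→b2/s0 VC-HIT; vc=[14,8]
#10 0x38→b14/s0 VC-HIT; vc=[2,8]
#11 0x21→b8/s0 VC-HIT; vc=[2,14]

VC = [2, 14]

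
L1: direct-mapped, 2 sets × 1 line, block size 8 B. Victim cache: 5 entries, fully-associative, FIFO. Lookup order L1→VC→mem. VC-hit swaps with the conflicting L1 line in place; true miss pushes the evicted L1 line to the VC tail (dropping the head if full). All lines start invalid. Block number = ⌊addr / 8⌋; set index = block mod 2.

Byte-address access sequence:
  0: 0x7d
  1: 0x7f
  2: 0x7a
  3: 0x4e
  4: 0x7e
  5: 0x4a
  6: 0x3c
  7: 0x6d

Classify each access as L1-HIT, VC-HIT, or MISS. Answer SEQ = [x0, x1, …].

  [0] addr=0x7d blk=15 s=1: MISS | VC []
  [1] addr=0x7f blk=15 s=1: L1-HIT | VC []
  [2] addr=0x7a blk=15 s=1: L1-HIT | VC []
  [3] addr=0x4e blk=9 s=1: MISS | VC [15]
  [4] addr=0x7e blk=15 s=1: VC-HIT | VC [9]
  [5] addr=0x4a blk=9 s=1: VC-HIT | VC [15]
  [6] addr=0x3c blk=7 s=1: MISS | VC [15, 9]
  [7] addr=0x6d blk=13 s=1: MISS | VC [15, 9, 7]

SEQ = [MISS, L1-HIT, L1-HIT, MISS, VC-HIT, VC-HIT, MISS, MISS]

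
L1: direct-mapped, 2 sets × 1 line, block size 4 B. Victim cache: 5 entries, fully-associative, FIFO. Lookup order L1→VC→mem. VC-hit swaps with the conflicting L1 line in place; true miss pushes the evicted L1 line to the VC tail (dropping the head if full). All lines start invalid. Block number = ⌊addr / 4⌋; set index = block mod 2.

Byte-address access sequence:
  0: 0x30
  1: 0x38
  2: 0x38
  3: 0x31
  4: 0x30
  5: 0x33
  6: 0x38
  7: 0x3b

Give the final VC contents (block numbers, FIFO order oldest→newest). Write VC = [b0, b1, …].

VC = [12]

  [0] addr=0x30 blk=12 s=0: MISS | VC []
  [1] addr=0x38 blk=14 s=0: MISS | VC [12]
  [2] addr=0x38 blk=14 s=0: L1-HIT | VC [12]
  [3] addr=0x31 blk=12 s=0: VC-HIT | VC [14]
  [4] addr=0x30 blk=12 s=0: L1-HIT | VC [14]
  [5] addr=0x33 blk=12 s=0: L1-HIT | VC [14]
  [6] addr=0x38 blk=14 s=0: VC-HIT | VC [12]
  [7] addr=0x3b blk=14 s=0: L1-HIT | VC [12]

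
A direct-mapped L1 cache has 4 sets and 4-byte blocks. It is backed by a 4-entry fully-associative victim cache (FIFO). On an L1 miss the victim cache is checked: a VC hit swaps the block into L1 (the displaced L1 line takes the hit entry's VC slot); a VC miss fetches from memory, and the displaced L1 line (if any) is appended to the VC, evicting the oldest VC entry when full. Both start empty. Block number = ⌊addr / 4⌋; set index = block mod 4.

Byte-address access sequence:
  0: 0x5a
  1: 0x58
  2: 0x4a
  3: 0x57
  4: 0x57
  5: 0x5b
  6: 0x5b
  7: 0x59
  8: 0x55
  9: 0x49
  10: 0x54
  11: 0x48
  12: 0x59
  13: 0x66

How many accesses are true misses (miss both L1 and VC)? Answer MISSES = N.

MISSES = 4

0: 0x5a (blk 22, set 2) → MISS  vc=[]
1: 0x58 (blk 22, set 2) → L1-HIT  vc=[]
2: 0x4a (blk 18, set 2) → MISS  vc=[22]
3: 0x57 (blk 21, set 1) → MISS  vc=[22]
4: 0x57 (blk 21, set 1) → L1-HIT  vc=[22]
5: 0x5b (blk 22, set 2) → VC-HIT  vc=[18]
6: 0x5b (blk 22, set 2) → L1-HIT  vc=[18]
7: 0x59 (blk 22, set 2) → L1-HIT  vc=[18]
8: 0x55 (blk 21, set 1) → L1-HIT  vc=[18]
9: 0x49 (blk 18, set 2) → VC-HIT  vc=[22]
10: 0x54 (blk 21, set 1) → L1-HIT  vc=[22]
11: 0x48 (blk 18, set 2) → L1-HIT  vc=[22]
12: 0x59 (blk 22, set 2) → VC-HIT  vc=[18]
13: 0x66 (blk 25, set 1) → MISS  vc=[18, 21]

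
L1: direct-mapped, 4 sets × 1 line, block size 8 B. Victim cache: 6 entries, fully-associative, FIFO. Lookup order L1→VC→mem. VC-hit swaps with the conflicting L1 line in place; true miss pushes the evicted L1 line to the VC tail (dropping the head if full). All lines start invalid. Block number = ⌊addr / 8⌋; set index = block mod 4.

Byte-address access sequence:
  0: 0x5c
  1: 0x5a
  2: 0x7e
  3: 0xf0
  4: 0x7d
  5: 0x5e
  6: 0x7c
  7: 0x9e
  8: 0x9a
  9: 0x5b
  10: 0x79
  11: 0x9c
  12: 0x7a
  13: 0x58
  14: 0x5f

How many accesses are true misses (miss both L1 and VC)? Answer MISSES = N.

  [0] addr=0x5c blk=11 s=3: MISS | VC []
  [1] addr=0x5a blk=11 s=3: L1-HIT | VC []
  [2] addr=0x7e blk=15 s=3: MISS | VC [11]
  [3] addr=0xf0 blk=30 s=2: MISS | VC [11]
  [4] addr=0x7d blk=15 s=3: L1-HIT | VC [11]
  [5] addr=0x5e blk=11 s=3: VC-HIT | VC [15]
  [6] addr=0x7c blk=15 s=3: VC-HIT | VC [11]
  [7] addr=0x9e blk=19 s=3: MISS | VC [11, 15]
  [8] addr=0x9a blk=19 s=3: L1-HIT | VC [11, 15]
  [9] addr=0x5b blk=11 s=3: VC-HIT | VC [19, 15]
  [10] addr=0x79 blk=15 s=3: VC-HIT | VC [19, 11]
  [11] addr=0x9c blk=19 s=3: VC-HIT | VC [15, 11]
  [12] addr=0x7a blk=15 s=3: VC-HIT | VC [19, 11]
  [13] addr=0x58 blk=11 s=3: VC-HIT | VC [19, 15]
  [14] addr=0x5f blk=11 s=3: L1-HIT | VC [19, 15]

MISSES = 4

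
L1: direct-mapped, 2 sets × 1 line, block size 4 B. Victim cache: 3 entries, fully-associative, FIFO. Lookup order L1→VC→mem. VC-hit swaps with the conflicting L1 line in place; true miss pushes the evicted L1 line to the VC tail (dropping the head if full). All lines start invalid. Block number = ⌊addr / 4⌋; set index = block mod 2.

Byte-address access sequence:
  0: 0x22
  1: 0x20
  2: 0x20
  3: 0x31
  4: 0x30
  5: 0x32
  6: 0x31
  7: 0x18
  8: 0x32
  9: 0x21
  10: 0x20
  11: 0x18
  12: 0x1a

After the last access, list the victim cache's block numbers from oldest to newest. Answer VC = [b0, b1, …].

#0 0x22→b8/s0 MISS; vc=[]
#1 0x20→b8/s0 L1-HIT; vc=[]
#2 0x20→b8/s0 L1-HIT; vc=[]
#3 0x31→b12/s0 MISS; vc=[8]
#4 0x30→b12/s0 L1-HIT; vc=[8]
#5 0x32→b12/s0 L1-HIT; vc=[8]
#6 0x31→b12/s0 L1-HIT; vc=[8]
#7 0x18→b6/s0 MISS; vc=[8,12]
#8 0x32→b12/s0 VC-HIT; vc=[8,6]
#9 0x21→b8/s0 VC-HIT; vc=[12,6]
#10 0x20→b8/s0 L1-HIT; vc=[12,6]
#11 0x18→b6/s0 VC-HIT; vc=[12,8]
#12 0x1a→b6/s0 L1-HIT; vc=[12,8]

VC = [12, 8]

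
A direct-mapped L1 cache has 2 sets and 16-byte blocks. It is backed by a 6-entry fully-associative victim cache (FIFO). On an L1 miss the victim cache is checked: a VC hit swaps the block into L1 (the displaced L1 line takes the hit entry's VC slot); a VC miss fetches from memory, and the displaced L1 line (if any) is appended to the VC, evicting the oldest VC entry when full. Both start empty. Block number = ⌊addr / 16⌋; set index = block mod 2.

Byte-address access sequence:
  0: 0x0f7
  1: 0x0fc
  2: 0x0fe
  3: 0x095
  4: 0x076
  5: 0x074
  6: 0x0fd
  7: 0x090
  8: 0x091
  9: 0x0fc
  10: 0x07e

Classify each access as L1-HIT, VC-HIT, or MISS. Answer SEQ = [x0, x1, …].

0: 0xf7 (blk 15, set 1) → MISS  vc=[]
1: 0xfc (blk 15, set 1) → L1-HIT  vc=[]
2: 0xfe (blk 15, set 1) → L1-HIT  vc=[]
3: 0x95 (blk 9, set 1) → MISS  vc=[15]
4: 0x76 (blk 7, set 1) → MISS  vc=[15, 9]
5: 0x74 (blk 7, set 1) → L1-HIT  vc=[15, 9]
6: 0xfd (blk 15, set 1) → VC-HIT  vc=[7, 9]
7: 0x90 (blk 9, set 1) → VC-HIT  vc=[7, 15]
8: 0x91 (blk 9, set 1) → L1-HIT  vc=[7, 15]
9: 0xfc (blk 15, set 1) → VC-HIT  vc=[7, 9]
10: 0x7e (blk 7, set 1) → VC-HIT  vc=[15, 9]

SEQ = [MISS, L1-HIT, L1-HIT, MISS, MISS, L1-HIT, VC-HIT, VC-HIT, L1-HIT, VC-HIT, VC-HIT]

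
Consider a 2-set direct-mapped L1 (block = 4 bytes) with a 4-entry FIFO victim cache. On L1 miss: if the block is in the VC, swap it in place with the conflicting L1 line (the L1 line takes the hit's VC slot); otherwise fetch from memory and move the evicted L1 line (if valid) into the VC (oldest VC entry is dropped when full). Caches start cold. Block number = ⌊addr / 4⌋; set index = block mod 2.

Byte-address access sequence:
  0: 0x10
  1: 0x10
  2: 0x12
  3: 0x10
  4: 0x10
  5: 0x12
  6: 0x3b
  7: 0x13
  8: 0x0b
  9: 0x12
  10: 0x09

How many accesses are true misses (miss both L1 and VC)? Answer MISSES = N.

  [0] addr=0x10 blk=4 s=0: MISS | VC []
  [1] addr=0x10 blk=4 s=0: L1-HIT | VC []
  [2] addr=0x12 blk=4 s=0: L1-HIT | VC []
  [3] addr=0x10 blk=4 s=0: L1-HIT | VC []
  [4] addr=0x10 blk=4 s=0: L1-HIT | VC []
  [5] addr=0x12 blk=4 s=0: L1-HIT | VC []
  [6] addr=0x3b blk=14 s=0: MISS | VC [4]
  [7] addr=0x13 blk=4 s=0: VC-HIT | VC [14]
  [8] addr=0xb blk=2 s=0: MISS | VC [14, 4]
  [9] addr=0x12 blk=4 s=0: VC-HIT | VC [14, 2]
  [10] addr=0x9 blk=2 s=0: VC-HIT | VC [14, 4]

MISSES = 3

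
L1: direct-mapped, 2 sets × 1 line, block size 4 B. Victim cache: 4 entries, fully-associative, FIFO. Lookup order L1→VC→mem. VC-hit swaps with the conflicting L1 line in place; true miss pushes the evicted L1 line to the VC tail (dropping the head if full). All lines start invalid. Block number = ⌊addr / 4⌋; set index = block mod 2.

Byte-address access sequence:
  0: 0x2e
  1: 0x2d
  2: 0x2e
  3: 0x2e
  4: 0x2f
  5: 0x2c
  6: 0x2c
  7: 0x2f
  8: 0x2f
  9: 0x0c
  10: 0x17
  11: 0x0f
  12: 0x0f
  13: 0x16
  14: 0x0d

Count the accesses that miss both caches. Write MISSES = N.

  [0] addr=0x2e blk=11 s=1: MISS | VC []
  [1] addr=0x2d blk=11 s=1: L1-HIT | VC []
  [2] addr=0x2e blk=11 s=1: L1-HIT | VC []
  [3] addr=0x2e blk=11 s=1: L1-HIT | VC []
  [4] addr=0x2f blk=11 s=1: L1-HIT | VC []
  [5] addr=0x2c blk=11 s=1: L1-HIT | VC []
  [6] addr=0x2c blk=11 s=1: L1-HIT | VC []
  [7] addr=0x2f blk=11 s=1: L1-HIT | VC []
  [8] addr=0x2f blk=11 s=1: L1-HIT | VC []
  [9] addr=0xc blk=3 s=1: MISS | VC [11]
  [10] addr=0x17 blk=5 s=1: MISS | VC [11, 3]
  [11] addr=0xf blk=3 s=1: VC-HIT | VC [11, 5]
  [12] addr=0xf blk=3 s=1: L1-HIT | VC [11, 5]
  [13] addr=0x16 blk=5 s=1: VC-HIT | VC [11, 3]
  [14] addr=0xd blk=3 s=1: VC-HIT | VC [11, 5]

MISSES = 3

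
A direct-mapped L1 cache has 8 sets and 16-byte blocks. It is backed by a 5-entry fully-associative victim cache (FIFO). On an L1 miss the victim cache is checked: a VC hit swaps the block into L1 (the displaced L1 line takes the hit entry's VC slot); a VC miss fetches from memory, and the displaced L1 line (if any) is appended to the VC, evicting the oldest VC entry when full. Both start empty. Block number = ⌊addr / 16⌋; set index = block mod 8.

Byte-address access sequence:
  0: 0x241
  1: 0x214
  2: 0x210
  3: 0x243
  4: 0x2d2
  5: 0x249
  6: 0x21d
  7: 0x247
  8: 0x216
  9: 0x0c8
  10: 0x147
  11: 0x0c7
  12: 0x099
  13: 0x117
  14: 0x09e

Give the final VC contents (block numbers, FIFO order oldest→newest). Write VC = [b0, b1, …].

#0 0x241→b36/s4 MISS; vc=[]
#1 0x214→b33/s1 MISS; vc=[]
#2 0x210→b33/s1 L1-HIT; vc=[]
#3 0x243→b36/s4 L1-HIT; vc=[]
#4 0x2d2→b45/s5 MISS; vc=[]
#5 0x249→b36/s4 L1-HIT; vc=[]
#6 0x21d→b33/s1 L1-HIT; vc=[]
#7 0x247→b36/s4 L1-HIT; vc=[]
#8 0x216→b33/s1 L1-HIT; vc=[]
#9 0xc8→b12/s4 MISS; vc=[36]
#10 0x147→b20/s4 MISS; vc=[36,12]
#11 0xc7→b12/s4 VC-HIT; vc=[36,20]
#12 0x99→b9/s1 MISS; vc=[36,20,33]
#13 0x117→b17/s1 MISS; vc=[36,20,33,9]
#14 0x9e→b9/s1 VC-HIT; vc=[36,20,33,17]

VC = [36, 20, 33, 17]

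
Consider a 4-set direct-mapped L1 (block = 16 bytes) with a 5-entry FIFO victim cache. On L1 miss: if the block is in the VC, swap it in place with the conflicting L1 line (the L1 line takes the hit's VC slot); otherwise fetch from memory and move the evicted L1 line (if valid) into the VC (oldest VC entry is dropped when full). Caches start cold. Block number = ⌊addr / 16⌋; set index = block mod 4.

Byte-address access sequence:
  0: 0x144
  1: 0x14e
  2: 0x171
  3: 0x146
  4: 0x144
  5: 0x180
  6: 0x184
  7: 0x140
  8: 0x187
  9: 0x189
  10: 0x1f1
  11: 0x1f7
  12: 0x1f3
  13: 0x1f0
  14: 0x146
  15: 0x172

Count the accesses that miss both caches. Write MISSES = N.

MISSES = 4

0: 0x144 (blk 20, set 0) → MISS  vc=[]
1: 0x14e (blk 20, set 0) → L1-HIT  vc=[]
2: 0x171 (blk 23, set 3) → MISS  vc=[]
3: 0x146 (blk 20, set 0) → L1-HIT  vc=[]
4: 0x144 (blk 20, set 0) → L1-HIT  vc=[]
5: 0x180 (blk 24, set 0) → MISS  vc=[20]
6: 0x184 (blk 24, set 0) → L1-HIT  vc=[20]
7: 0x140 (blk 20, set 0) → VC-HIT  vc=[24]
8: 0x187 (blk 24, set 0) → VC-HIT  vc=[20]
9: 0x189 (blk 24, set 0) → L1-HIT  vc=[20]
10: 0x1f1 (blk 31, set 3) → MISS  vc=[20, 23]
11: 0x1f7 (blk 31, set 3) → L1-HIT  vc=[20, 23]
12: 0x1f3 (blk 31, set 3) → L1-HIT  vc=[20, 23]
13: 0x1f0 (blk 31, set 3) → L1-HIT  vc=[20, 23]
14: 0x146 (blk 20, set 0) → VC-HIT  vc=[24, 23]
15: 0x172 (blk 23, set 3) → VC-HIT  vc=[24, 31]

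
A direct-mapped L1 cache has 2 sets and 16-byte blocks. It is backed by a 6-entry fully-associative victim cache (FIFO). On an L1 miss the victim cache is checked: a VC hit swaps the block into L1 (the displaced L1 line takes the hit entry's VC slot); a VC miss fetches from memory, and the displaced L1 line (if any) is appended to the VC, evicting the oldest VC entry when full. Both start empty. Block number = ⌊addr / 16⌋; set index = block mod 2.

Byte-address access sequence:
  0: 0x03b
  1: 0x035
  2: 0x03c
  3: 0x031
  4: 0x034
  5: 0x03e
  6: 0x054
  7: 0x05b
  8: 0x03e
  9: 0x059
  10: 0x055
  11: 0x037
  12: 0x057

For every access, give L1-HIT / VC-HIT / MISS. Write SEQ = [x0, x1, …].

SEQ = [MISS, L1-HIT, L1-HIT, L1-HIT, L1-HIT, L1-HIT, MISS, L1-HIT, VC-HIT, VC-HIT, L1-HIT, VC-HIT, VC-HIT]

  [0] addr=0x3b blk=3 s=1: MISS | VC []
  [1] addr=0x35 blk=3 s=1: L1-HIT | VC []
  [2] addr=0x3c blk=3 s=1: L1-HIT | VC []
  [3] addr=0x31 blk=3 s=1: L1-HIT | VC []
  [4] addr=0x34 blk=3 s=1: L1-HIT | VC []
  [5] addr=0x3e blk=3 s=1: L1-HIT | VC []
  [6] addr=0x54 blk=5 s=1: MISS | VC [3]
  [7] addr=0x5b blk=5 s=1: L1-HIT | VC [3]
  [8] addr=0x3e blk=3 s=1: VC-HIT | VC [5]
  [9] addr=0x59 blk=5 s=1: VC-HIT | VC [3]
  [10] addr=0x55 blk=5 s=1: L1-HIT | VC [3]
  [11] addr=0x37 blk=3 s=1: VC-HIT | VC [5]
  [12] addr=0x57 blk=5 s=1: VC-HIT | VC [3]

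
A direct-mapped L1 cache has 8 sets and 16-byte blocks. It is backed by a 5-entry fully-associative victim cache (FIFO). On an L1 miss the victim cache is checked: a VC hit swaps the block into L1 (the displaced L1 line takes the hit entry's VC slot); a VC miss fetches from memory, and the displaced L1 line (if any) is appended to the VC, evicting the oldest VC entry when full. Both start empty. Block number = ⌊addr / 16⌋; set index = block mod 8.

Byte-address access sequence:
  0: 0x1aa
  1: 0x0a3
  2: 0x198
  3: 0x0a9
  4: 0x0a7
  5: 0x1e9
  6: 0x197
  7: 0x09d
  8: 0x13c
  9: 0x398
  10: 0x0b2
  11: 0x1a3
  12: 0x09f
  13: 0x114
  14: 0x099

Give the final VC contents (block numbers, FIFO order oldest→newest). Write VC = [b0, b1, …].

VC = [10, 25, 57, 19, 17]

#0 0x1aa→b26/s2 MISS; vc=[]
#1 0xa3→b10/s2 MISS; vc=[26]
#2 0x198→b25/s1 MISS; vc=[26]
#3 0xa9→b10/s2 L1-HIT; vc=[26]
#4 0xa7→b10/s2 L1-HIT; vc=[26]
#5 0x1e9→b30/s6 MISS; vc=[26]
#6 0x197→b25/s1 L1-HIT; vc=[26]
#7 0x9d→b9/s1 MISS; vc=[26,25]
#8 0x13c→b19/s3 MISS; vc=[26,25]
#9 0x398→b57/s1 MISS; vc=[26,25,9]
#10 0xb2→b11/s3 MISS; vc=[26,25,9,19]
#11 0x1a3→b26/s2 VC-HIT; vc=[10,25,9,19]
#12 0x9f→b9/s1 VC-HIT; vc=[10,25,57,19]
#13 0x114→b17/s1 MISS; vc=[10,25,57,19,9]
#14 0x99→b9/s1 VC-HIT; vc=[10,25,57,19,17]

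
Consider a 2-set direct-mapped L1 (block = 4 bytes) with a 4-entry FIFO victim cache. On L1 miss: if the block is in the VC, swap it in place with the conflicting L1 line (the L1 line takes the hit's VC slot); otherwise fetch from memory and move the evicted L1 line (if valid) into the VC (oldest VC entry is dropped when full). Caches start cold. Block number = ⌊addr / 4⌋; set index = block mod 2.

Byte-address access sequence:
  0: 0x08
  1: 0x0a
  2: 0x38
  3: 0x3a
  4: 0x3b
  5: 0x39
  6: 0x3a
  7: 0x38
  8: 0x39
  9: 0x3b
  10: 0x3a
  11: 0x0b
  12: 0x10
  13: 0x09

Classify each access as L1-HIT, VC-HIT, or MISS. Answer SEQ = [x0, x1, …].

0: 0x8 (blk 2, set 0) → MISS  vc=[]
1: 0xa (blk 2, set 0) → L1-HIT  vc=[]
2: 0x38 (blk 14, set 0) → MISS  vc=[2]
3: 0x3a (blk 14, set 0) → L1-HIT  vc=[2]
4: 0x3b (blk 14, set 0) → L1-HIT  vc=[2]
5: 0x39 (blk 14, set 0) → L1-HIT  vc=[2]
6: 0x3a (blk 14, set 0) → L1-HIT  vc=[2]
7: 0x38 (blk 14, set 0) → L1-HIT  vc=[2]
8: 0x39 (blk 14, set 0) → L1-HIT  vc=[2]
9: 0x3b (blk 14, set 0) → L1-HIT  vc=[2]
10: 0x3a (blk 14, set 0) → L1-HIT  vc=[2]
11: 0xb (blk 2, set 0) → VC-HIT  vc=[14]
12: 0x10 (blk 4, set 0) → MISS  vc=[14, 2]
13: 0x9 (blk 2, set 0) → VC-HIT  vc=[14, 4]

SEQ = [MISS, L1-HIT, MISS, L1-HIT, L1-HIT, L1-HIT, L1-HIT, L1-HIT, L1-HIT, L1-HIT, L1-HIT, VC-HIT, MISS, VC-HIT]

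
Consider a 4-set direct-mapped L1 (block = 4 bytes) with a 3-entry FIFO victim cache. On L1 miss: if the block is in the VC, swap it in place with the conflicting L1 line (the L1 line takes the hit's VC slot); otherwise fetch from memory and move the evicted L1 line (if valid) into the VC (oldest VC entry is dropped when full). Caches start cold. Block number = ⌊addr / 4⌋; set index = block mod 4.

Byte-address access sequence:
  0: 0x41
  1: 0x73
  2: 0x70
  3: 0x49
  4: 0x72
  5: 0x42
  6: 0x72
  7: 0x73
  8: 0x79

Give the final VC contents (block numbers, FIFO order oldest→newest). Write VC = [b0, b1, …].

VC = [16, 18]

0: 0x41 (blk 16, set 0) → MISS  vc=[]
1: 0x73 (blk 28, set 0) → MISS  vc=[16]
2: 0x70 (blk 28, set 0) → L1-HIT  vc=[16]
3: 0x49 (blk 18, set 2) → MISS  vc=[16]
4: 0x72 (blk 28, set 0) → L1-HIT  vc=[16]
5: 0x42 (blk 16, set 0) → VC-HIT  vc=[28]
6: 0x72 (blk 28, set 0) → VC-HIT  vc=[16]
7: 0x73 (blk 28, set 0) → L1-HIT  vc=[16]
8: 0x79 (blk 30, set 2) → MISS  vc=[16, 18]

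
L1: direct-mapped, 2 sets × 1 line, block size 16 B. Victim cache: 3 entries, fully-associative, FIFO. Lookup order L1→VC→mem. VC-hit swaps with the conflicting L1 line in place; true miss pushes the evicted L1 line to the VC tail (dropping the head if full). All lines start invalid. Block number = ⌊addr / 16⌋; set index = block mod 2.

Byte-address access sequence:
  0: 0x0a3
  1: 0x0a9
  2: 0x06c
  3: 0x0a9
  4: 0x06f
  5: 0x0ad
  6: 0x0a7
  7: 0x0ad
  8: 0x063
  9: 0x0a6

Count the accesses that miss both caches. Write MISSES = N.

  [0] addr=0xa3 blk=10 s=0: MISS | VC []
  [1] addr=0xa9 blk=10 s=0: L1-HIT | VC []
  [2] addr=0x6c blk=6 s=0: MISS | VC [10]
  [3] addr=0xa9 blk=10 s=0: VC-HIT | VC [6]
  [4] addr=0x6f blk=6 s=0: VC-HIT | VC [10]
  [5] addr=0xad blk=10 s=0: VC-HIT | VC [6]
  [6] addr=0xa7 blk=10 s=0: L1-HIT | VC [6]
  [7] addr=0xad blk=10 s=0: L1-HIT | VC [6]
  [8] addr=0x63 blk=6 s=0: VC-HIT | VC [10]
  [9] addr=0xa6 blk=10 s=0: VC-HIT | VC [6]

MISSES = 2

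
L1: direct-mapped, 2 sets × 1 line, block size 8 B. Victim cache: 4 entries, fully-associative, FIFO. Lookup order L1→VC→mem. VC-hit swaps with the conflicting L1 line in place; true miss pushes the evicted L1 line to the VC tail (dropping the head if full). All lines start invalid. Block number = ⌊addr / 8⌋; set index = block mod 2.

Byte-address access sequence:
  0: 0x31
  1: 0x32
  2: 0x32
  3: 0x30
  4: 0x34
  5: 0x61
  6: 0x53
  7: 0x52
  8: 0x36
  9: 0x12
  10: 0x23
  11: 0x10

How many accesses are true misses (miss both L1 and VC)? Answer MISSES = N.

#0 0x31→b6/s0 MISS; vc=[]
#1 0x32→b6/s0 L1-HIT; vc=[]
#2 0x32→b6/s0 L1-HIT; vc=[]
#3 0x30→b6/s0 L1-HIT; vc=[]
#4 0x34→b6/s0 L1-HIT; vc=[]
#5 0x61→b12/s0 MISS; vc=[6]
#6 0x53→b10/s0 MISS; vc=[6,12]
#7 0x52→b10/s0 L1-HIT; vc=[6,12]
#8 0x36→b6/s0 VC-HIT; vc=[10,12]
#9 0x12→b2/s0 MISS; vc=[10,12,6]
#10 0x23→b4/s0 MISS; vc=[10,12,6,2]
#11 0x10→b2/s0 VC-HIT; vc=[10,12,6,4]

MISSES = 5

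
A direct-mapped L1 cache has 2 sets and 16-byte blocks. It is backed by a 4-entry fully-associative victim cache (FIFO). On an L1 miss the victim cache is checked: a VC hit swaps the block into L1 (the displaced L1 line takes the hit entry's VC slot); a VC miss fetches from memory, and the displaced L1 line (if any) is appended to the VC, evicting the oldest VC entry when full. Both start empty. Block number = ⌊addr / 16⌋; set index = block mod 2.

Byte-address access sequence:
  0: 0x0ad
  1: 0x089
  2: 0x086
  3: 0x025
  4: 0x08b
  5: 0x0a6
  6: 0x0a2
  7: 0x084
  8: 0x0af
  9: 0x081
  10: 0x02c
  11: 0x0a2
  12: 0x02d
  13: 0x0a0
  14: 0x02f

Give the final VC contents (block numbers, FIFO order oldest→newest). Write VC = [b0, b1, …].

#0 0xad→b10/s0 MISS; vc=[]
#1 0x89→b8/s0 MISS; vc=[10]
#2 0x86→b8/s0 L1-HIT; vc=[10]
#3 0x25→b2/s0 MISS; vc=[10,8]
#4 0x8b→b8/s0 VC-HIT; vc=[10,2]
#5 0xa6→b10/s0 VC-HIT; vc=[8,2]
#6 0xa2→b10/s0 L1-HIT; vc=[8,2]
#7 0x84→b8/s0 VC-HIT; vc=[10,2]
#8 0xaf→b10/s0 VC-HIT; vc=[8,2]
#9 0x81→b8/s0 VC-HIT; vc=[10,2]
#10 0x2c→b2/s0 VC-HIT; vc=[10,8]
#11 0xa2→b10/s0 VC-HIT; vc=[2,8]
#12 0x2d→b2/s0 VC-HIT; vc=[10,8]
#13 0xa0→b10/s0 VC-HIT; vc=[2,8]
#14 0x2f→b2/s0 VC-HIT; vc=[10,8]

VC = [10, 8]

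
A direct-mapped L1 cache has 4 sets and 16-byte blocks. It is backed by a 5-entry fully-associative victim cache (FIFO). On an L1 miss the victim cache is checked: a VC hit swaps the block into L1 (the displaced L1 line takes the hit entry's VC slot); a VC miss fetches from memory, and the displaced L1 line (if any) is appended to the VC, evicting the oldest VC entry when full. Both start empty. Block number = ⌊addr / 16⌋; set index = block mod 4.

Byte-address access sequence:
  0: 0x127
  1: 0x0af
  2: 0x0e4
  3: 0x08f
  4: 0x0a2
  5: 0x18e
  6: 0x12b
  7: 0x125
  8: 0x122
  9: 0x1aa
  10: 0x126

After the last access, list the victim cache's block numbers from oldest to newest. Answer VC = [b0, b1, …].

#0 0x127→b18/s2 MISS; vc=[]
#1 0xaf→b10/s2 MISS; vc=[18]
#2 0xe4→b14/s2 MISS; vc=[18,10]
#3 0x8f→b8/s0 MISS; vc=[18,10]
#4 0xa2→b10/s2 VC-HIT; vc=[18,14]
#5 0x18e→b24/s0 MISS; vc=[18,14,8]
#6 0x12b→b18/s2 VC-HIT; vc=[10,14,8]
#7 0x125→b18/s2 L1-HIT; vc=[10,14,8]
#8 0x122→b18/s2 L1-HIT; vc=[10,14,8]
#9 0x1aa→b26/s2 MISS; vc=[10,14,8,18]
#10 0x126→b18/s2 VC-HIT; vc=[10,14,8,26]

VC = [10, 14, 8, 26]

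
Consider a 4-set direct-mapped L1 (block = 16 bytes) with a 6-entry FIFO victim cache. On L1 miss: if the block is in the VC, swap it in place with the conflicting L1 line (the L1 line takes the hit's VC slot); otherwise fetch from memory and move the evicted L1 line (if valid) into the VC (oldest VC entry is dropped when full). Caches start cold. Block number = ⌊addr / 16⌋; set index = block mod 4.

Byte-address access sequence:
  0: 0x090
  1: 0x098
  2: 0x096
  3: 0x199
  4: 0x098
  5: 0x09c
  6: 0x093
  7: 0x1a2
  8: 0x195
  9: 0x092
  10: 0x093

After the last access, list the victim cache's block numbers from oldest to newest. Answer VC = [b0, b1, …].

VC = [25]

0: 0x90 (blk 9, set 1) → MISS  vc=[]
1: 0x98 (blk 9, set 1) → L1-HIT  vc=[]
2: 0x96 (blk 9, set 1) → L1-HIT  vc=[]
3: 0x199 (blk 25, set 1) → MISS  vc=[9]
4: 0x98 (blk 9, set 1) → VC-HIT  vc=[25]
5: 0x9c (blk 9, set 1) → L1-HIT  vc=[25]
6: 0x93 (blk 9, set 1) → L1-HIT  vc=[25]
7: 0x1a2 (blk 26, set 2) → MISS  vc=[25]
8: 0x195 (blk 25, set 1) → VC-HIT  vc=[9]
9: 0x92 (blk 9, set 1) → VC-HIT  vc=[25]
10: 0x93 (blk 9, set 1) → L1-HIT  vc=[25]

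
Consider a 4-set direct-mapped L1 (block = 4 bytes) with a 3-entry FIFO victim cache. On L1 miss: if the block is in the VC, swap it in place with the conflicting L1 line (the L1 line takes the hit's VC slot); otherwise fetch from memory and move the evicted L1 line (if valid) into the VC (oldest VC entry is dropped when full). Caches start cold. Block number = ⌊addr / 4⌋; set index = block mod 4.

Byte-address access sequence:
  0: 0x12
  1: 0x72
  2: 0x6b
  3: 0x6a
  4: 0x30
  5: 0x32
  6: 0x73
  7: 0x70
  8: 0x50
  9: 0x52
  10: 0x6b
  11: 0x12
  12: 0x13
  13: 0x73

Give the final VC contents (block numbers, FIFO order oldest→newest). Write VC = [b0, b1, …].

VC = [20, 12, 4]

#0 0x12→b4/s0 MISS; vc=[]
#1 0x72→b28/s0 MISS; vc=[4]
#2 0x6b→b26/s2 MISS; vc=[4]
#3 0x6a→b26/s2 L1-HIT; vc=[4]
#4 0x30→b12/s0 MISS; vc=[4,28]
#5 0x32→b12/s0 L1-HIT; vc=[4,28]
#6 0x73→b28/s0 VC-HIT; vc=[4,12]
#7 0x70→b28/s0 L1-HIT; vc=[4,12]
#8 0x50→b20/s0 MISS; vc=[4,12,28]
#9 0x52→b20/s0 L1-HIT; vc=[4,12,28]
#10 0x6b→b26/s2 L1-HIT; vc=[4,12,28]
#11 0x12→b4/s0 VC-HIT; vc=[20,12,28]
#12 0x13→b4/s0 L1-HIT; vc=[20,12,28]
#13 0x73→b28/s0 VC-HIT; vc=[20,12,4]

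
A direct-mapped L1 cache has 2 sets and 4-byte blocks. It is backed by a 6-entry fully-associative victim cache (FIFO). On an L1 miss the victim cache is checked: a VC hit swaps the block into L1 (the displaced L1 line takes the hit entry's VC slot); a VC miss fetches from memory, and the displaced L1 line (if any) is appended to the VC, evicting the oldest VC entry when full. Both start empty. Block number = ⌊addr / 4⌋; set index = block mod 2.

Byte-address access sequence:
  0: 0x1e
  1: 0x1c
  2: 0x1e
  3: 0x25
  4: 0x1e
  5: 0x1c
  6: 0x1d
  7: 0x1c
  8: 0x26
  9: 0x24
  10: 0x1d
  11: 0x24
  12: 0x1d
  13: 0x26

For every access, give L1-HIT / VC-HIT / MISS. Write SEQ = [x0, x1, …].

SEQ = [MISS, L1-HIT, L1-HIT, MISS, VC-HIT, L1-HIT, L1-HIT, L1-HIT, VC-HIT, L1-HIT, VC-HIT, VC-HIT, VC-HIT, VC-HIT]

#0 0x1e→b7/s1 MISS; vc=[]
#1 0x1c→b7/s1 L1-HIT; vc=[]
#2 0x1e→b7/s1 L1-HIT; vc=[]
#3 0x25→b9/s1 MISS; vc=[7]
#4 0x1e→b7/s1 VC-HIT; vc=[9]
#5 0x1c→b7/s1 L1-HIT; vc=[9]
#6 0x1d→b7/s1 L1-HIT; vc=[9]
#7 0x1c→b7/s1 L1-HIT; vc=[9]
#8 0x26→b9/s1 VC-HIT; vc=[7]
#9 0x24→b9/s1 L1-HIT; vc=[7]
#10 0x1d→b7/s1 VC-HIT; vc=[9]
#11 0x24→b9/s1 VC-HIT; vc=[7]
#12 0x1d→b7/s1 VC-HIT; vc=[9]
#13 0x26→b9/s1 VC-HIT; vc=[7]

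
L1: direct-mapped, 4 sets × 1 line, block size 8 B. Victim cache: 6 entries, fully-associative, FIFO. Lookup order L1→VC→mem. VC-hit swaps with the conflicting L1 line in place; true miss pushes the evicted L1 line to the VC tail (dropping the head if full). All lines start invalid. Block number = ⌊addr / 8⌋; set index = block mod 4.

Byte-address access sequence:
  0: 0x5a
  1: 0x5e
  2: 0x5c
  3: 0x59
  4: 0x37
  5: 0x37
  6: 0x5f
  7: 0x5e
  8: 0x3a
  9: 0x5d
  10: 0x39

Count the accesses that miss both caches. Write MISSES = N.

  [0] addr=0x5a blk=11 s=3: MISS | VC []
  [1] addr=0x5e blk=11 s=3: L1-HIT | VC []
  [2] addr=0x5c blk=11 s=3: L1-HIT | VC []
  [3] addr=0x59 blk=11 s=3: L1-HIT | VC []
  [4] addr=0x37 blk=6 s=2: MISS | VC []
  [5] addr=0x37 blk=6 s=2: L1-HIT | VC []
  [6] addr=0x5f blk=11 s=3: L1-HIT | VC []
  [7] addr=0x5e blk=11 s=3: L1-HIT | VC []
  [8] addr=0x3a blk=7 s=3: MISS | VC [11]
  [9] addr=0x5d blk=11 s=3: VC-HIT | VC [7]
  [10] addr=0x39 blk=7 s=3: VC-HIT | VC [11]

MISSES = 3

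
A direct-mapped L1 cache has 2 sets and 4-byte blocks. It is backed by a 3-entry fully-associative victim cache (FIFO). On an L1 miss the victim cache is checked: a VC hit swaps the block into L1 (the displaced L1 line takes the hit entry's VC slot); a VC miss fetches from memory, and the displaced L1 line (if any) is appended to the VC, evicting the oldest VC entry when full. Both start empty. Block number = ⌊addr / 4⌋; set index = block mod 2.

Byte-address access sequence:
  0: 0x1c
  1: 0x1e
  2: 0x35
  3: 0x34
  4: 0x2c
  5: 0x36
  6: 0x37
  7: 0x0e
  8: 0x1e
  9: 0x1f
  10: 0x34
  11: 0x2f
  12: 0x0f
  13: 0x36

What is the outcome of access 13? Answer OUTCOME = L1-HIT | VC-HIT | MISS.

OUTCOME = VC-HIT

0: 0x1c (blk 7, set 1) → MISS  vc=[]
1: 0x1e (blk 7, set 1) → L1-HIT  vc=[]
2: 0x35 (blk 13, set 1) → MISS  vc=[7]
3: 0x34 (blk 13, set 1) → L1-HIT  vc=[7]
4: 0x2c (blk 11, set 1) → MISS  vc=[7, 13]
5: 0x36 (blk 13, set 1) → VC-HIT  vc=[7, 11]
6: 0x37 (blk 13, set 1) → L1-HIT  vc=[7, 11]
7: 0xe (blk 3, set 1) → MISS  vc=[7, 11, 13]
8: 0x1e (blk 7, set 1) → VC-HIT  vc=[3, 11, 13]
9: 0x1f (blk 7, set 1) → L1-HIT  vc=[3, 11, 13]
10: 0x34 (blk 13, set 1) → VC-HIT  vc=[3, 11, 7]
11: 0x2f (blk 11, set 1) → VC-HIT  vc=[3, 13, 7]
12: 0xf (blk 3, set 1) → VC-HIT  vc=[11, 13, 7]
13: 0x36 (blk 13, set 1) → VC-HIT  vc=[11, 3, 7]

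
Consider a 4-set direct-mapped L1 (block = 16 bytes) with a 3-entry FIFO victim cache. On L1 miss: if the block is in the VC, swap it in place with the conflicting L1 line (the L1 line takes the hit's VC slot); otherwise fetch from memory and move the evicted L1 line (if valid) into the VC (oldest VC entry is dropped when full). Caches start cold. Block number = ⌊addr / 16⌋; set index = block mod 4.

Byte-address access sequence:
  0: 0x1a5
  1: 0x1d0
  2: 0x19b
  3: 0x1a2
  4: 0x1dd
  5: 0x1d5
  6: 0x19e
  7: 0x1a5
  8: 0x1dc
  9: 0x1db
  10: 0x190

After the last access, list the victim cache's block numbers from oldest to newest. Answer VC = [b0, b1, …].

  [0] addr=0x1a5 blk=26 s=2: MISS | VC []
  [1] addr=0x1d0 blk=29 s=1: MISS | VC []
  [2] addr=0x19b blk=25 s=1: MISS | VC [29]
  [3] addr=0x1a2 blk=26 s=2: L1-HIT | VC [29]
  [4] addr=0x1dd blk=29 s=1: VC-HIT | VC [25]
  [5] addr=0x1d5 blk=29 s=1: L1-HIT | VC [25]
  [6] addr=0x19e blk=25 s=1: VC-HIT | VC [29]
  [7] addr=0x1a5 blk=26 s=2: L1-HIT | VC [29]
  [8] addr=0x1dc blk=29 s=1: VC-HIT | VC [25]
  [9] addr=0x1db blk=29 s=1: L1-HIT | VC [25]
  [10] addr=0x190 blk=25 s=1: VC-HIT | VC [29]

VC = [29]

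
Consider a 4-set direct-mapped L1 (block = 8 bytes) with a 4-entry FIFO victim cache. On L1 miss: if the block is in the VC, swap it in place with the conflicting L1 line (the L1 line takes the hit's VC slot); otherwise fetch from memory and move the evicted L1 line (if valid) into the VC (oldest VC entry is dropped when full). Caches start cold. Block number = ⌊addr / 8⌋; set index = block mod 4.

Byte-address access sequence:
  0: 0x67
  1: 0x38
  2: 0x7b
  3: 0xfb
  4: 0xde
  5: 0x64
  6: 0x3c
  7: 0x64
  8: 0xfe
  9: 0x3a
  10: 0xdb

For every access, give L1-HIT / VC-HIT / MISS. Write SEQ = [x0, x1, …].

SEQ = [MISS, MISS, MISS, MISS, MISS, L1-HIT, VC-HIT, L1-HIT, VC-HIT, VC-HIT, VC-HIT]

  [0] addr=0x67 blk=12 s=0: MISS | VC []
  [1] addr=0x38 blk=7 s=3: MISS | VC []
  [2] addr=0x7b blk=15 s=3: MISS | VC [7]
  [3] addr=0xfb blk=31 s=3: MISS | VC [7, 15]
  [4] addr=0xde blk=27 s=3: MISS | VC [7, 15, 31]
  [5] addr=0x64 blk=12 s=0: L1-HIT | VC [7, 15, 31]
  [6] addr=0x3c blk=7 s=3: VC-HIT | VC [27, 15, 31]
  [7] addr=0x64 blk=12 s=0: L1-HIT | VC [27, 15, 31]
  [8] addr=0xfe blk=31 s=3: VC-HIT | VC [27, 15, 7]
  [9] addr=0x3a blk=7 s=3: VC-HIT | VC [27, 15, 31]
  [10] addr=0xdb blk=27 s=3: VC-HIT | VC [7, 15, 31]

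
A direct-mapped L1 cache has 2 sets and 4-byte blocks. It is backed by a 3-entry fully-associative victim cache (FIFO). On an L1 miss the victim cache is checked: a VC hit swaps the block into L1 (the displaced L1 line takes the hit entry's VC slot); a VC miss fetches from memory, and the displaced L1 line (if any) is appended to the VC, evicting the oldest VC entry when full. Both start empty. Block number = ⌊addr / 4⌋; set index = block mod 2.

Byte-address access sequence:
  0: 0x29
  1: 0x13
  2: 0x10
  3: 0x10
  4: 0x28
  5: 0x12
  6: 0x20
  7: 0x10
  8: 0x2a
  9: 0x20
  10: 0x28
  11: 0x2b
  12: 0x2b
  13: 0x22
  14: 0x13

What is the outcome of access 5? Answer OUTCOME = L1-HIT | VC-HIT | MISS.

OUTCOME = VC-HIT

  [0] addr=0x29 blk=10 s=0: MISS | VC []
  [1] addr=0x13 blk=4 s=0: MISS | VC [10]
  [2] addr=0x10 blk=4 s=0: L1-HIT | VC [10]
  [3] addr=0x10 blk=4 s=0: L1-HIT | VC [10]
  [4] addr=0x28 blk=10 s=0: VC-HIT | VC [4]
  [5] addr=0x12 blk=4 s=0: VC-HIT | VC [10]
  [6] addr=0x20 blk=8 s=0: MISS | VC [10, 4]
  [7] addr=0x10 blk=4 s=0: VC-HIT | VC [10, 8]
  [8] addr=0x2a blk=10 s=0: VC-HIT | VC [4, 8]
  [9] addr=0x20 blk=8 s=0: VC-HIT | VC [4, 10]
  [10] addr=0x28 blk=10 s=0: VC-HIT | VC [4, 8]
  [11] addr=0x2b blk=10 s=0: L1-HIT | VC [4, 8]
  [12] addr=0x2b blk=10 s=0: L1-HIT | VC [4, 8]
  [13] addr=0x22 blk=8 s=0: VC-HIT | VC [4, 10]
  [14] addr=0x13 blk=4 s=0: VC-HIT | VC [8, 10]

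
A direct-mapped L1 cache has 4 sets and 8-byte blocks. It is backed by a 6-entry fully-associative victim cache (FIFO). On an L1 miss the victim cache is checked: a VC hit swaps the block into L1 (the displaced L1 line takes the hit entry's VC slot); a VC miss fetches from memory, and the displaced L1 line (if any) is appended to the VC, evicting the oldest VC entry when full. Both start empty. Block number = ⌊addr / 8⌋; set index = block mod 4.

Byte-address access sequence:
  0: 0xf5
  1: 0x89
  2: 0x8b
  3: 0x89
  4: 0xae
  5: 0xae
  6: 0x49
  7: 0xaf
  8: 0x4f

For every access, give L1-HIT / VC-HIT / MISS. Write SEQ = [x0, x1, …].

#0 0xf5→b30/s2 MISS; vc=[]
#1 0x89→b17/s1 MISS; vc=[]
#2 0x8b→b17/s1 L1-HIT; vc=[]
#3 0x89→b17/s1 L1-HIT; vc=[]
#4 0xae→b21/s1 MISS; vc=[17]
#5 0xae→b21/s1 L1-HIT; vc=[17]
#6 0x49→b9/s1 MISS; vc=[17,21]
#7 0xaf→b21/s1 VC-HIT; vc=[17,9]
#8 0x4f→b9/s1 VC-HIT; vc=[17,21]

SEQ = [MISS, MISS, L1-HIT, L1-HIT, MISS, L1-HIT, MISS, VC-HIT, VC-HIT]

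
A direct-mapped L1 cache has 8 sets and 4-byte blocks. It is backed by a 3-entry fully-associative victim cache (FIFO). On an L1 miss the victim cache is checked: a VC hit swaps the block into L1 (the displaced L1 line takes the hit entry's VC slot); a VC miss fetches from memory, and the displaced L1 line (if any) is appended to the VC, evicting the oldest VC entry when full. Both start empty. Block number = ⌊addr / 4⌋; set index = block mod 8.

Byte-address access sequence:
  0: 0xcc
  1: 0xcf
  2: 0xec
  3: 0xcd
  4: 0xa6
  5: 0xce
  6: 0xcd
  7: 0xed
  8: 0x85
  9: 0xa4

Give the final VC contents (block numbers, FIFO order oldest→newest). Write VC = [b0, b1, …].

#0 0xcc→b51/s3 MISS; vc=[]
#1 0xcf→b51/s3 L1-HIT; vc=[]
#2 0xec→b59/s3 MISS; vc=[51]
#3 0xcd→b51/s3 VC-HIT; vc=[59]
#4 0xa6→b41/s1 MISS; vc=[59]
#5 0xce→b51/s3 L1-HIT; vc=[59]
#6 0xcd→b51/s3 L1-HIT; vc=[59]
#7 0xed→b59/s3 VC-HIT; vc=[51]
#8 0x85→b33/s1 MISS; vc=[51,41]
#9 0xa4→b41/s1 VC-HIT; vc=[51,33]

VC = [51, 33]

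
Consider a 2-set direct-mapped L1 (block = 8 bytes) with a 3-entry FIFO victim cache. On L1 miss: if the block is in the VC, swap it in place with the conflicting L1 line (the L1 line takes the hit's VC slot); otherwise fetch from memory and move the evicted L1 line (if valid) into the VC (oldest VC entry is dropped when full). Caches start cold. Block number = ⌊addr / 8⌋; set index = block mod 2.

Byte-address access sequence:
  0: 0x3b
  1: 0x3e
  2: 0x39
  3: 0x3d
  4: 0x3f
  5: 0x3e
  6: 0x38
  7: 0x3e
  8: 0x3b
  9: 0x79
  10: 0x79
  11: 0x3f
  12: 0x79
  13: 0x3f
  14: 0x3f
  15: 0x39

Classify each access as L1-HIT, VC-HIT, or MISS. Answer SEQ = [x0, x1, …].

  [0] addr=0x3b blk=7 s=1: MISS | VC []
  [1] addr=0x3e blk=7 s=1: L1-HIT | VC []
  [2] addr=0x39 blk=7 s=1: L1-HIT | VC []
  [3] addr=0x3d blk=7 s=1: L1-HIT | VC []
  [4] addr=0x3f blk=7 s=1: L1-HIT | VC []
  [5] addr=0x3e blk=7 s=1: L1-HIT | VC []
  [6] addr=0x38 blk=7 s=1: L1-HIT | VC []
  [7] addr=0x3e blk=7 s=1: L1-HIT | VC []
  [8] addr=0x3b blk=7 s=1: L1-HIT | VC []
  [9] addr=0x79 blk=15 s=1: MISS | VC [7]
  [10] addr=0x79 blk=15 s=1: L1-HIT | VC [7]
  [11] addr=0x3f blk=7 s=1: VC-HIT | VC [15]
  [12] addr=0x79 blk=15 s=1: VC-HIT | VC [7]
  [13] addr=0x3f blk=7 s=1: VC-HIT | VC [15]
  [14] addr=0x3f blk=7 s=1: L1-HIT | VC [15]
  [15] addr=0x39 blk=7 s=1: L1-HIT | VC [15]

SEQ = [MISS, L1-HIT, L1-HIT, L1-HIT, L1-HIT, L1-HIT, L1-HIT, L1-HIT, L1-HIT, MISS, L1-HIT, VC-HIT, VC-HIT, VC-HIT, L1-HIT, L1-HIT]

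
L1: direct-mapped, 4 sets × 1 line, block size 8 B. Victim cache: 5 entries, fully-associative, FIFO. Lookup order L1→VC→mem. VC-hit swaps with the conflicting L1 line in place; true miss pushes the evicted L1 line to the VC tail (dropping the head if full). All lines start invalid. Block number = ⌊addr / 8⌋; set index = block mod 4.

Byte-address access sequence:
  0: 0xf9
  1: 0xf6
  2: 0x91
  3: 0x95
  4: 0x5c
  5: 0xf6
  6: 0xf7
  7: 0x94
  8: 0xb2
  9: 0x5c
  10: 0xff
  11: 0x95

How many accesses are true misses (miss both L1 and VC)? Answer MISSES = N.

MISSES = 5

  [0] addr=0xf9 blk=31 s=3: MISS | VC []
  [1] addr=0xf6 blk=30 s=2: MISS | VC []
  [2] addr=0x91 blk=18 s=2: MISS | VC [30]
  [3] addr=0x95 blk=18 s=2: L1-HIT | VC [30]
  [4] addr=0x5c blk=11 s=3: MISS | VC [30, 31]
  [5] addr=0xf6 blk=30 s=2: VC-HIT | VC [18, 31]
  [6] addr=0xf7 blk=30 s=2: L1-HIT | VC [18, 31]
  [7] addr=0x94 blk=18 s=2: VC-HIT | VC [30, 31]
  [8] addr=0xb2 blk=22 s=2: MISS | VC [30, 31, 18]
  [9] addr=0x5c blk=11 s=3: L1-HIT | VC [30, 31, 18]
  [10] addr=0xff blk=31 s=3: VC-HIT | VC [30, 11, 18]
  [11] addr=0x95 blk=18 s=2: VC-HIT | VC [30, 11, 22]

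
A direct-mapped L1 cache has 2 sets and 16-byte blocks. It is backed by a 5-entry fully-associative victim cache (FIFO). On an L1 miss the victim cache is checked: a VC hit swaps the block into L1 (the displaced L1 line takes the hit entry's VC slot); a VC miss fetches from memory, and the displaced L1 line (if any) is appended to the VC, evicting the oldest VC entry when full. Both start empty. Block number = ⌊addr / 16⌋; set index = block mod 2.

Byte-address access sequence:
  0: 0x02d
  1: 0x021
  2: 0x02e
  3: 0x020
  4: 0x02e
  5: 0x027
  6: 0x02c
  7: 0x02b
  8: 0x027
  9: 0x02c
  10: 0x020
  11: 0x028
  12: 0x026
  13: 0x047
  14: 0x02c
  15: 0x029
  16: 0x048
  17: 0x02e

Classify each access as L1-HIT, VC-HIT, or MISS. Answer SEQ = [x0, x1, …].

#0 0x2d→b2/s0 MISS; vc=[]
#1 0x21→b2/s0 L1-HIT; vc=[]
#2 0x2e→b2/s0 L1-HIT; vc=[]
#3 0x20→b2/s0 L1-HIT; vc=[]
#4 0x2e→b2/s0 L1-HIT; vc=[]
#5 0x27→b2/s0 L1-HIT; vc=[]
#6 0x2c→b2/s0 L1-HIT; vc=[]
#7 0x2b→b2/s0 L1-HIT; vc=[]
#8 0x27→b2/s0 L1-HIT; vc=[]
#9 0x2c→b2/s0 L1-HIT; vc=[]
#10 0x20→b2/s0 L1-HIT; vc=[]
#11 0x28→b2/s0 L1-HIT; vc=[]
#12 0x26→b2/s0 L1-HIT; vc=[]
#13 0x47→b4/s0 MISS; vc=[2]
#14 0x2c→b2/s0 VC-HIT; vc=[4]
#15 0x29→b2/s0 L1-HIT; vc=[4]
#16 0x48→b4/s0 VC-HIT; vc=[2]
#17 0x2e→b2/s0 VC-HIT; vc=[4]

SEQ = [MISS, L1-HIT, L1-HIT, L1-HIT, L1-HIT, L1-HIT, L1-HIT, L1-HIT, L1-HIT, L1-HIT, L1-HIT, L1-HIT, L1-HIT, MISS, VC-HIT, L1-HIT, VC-HIT, VC-HIT]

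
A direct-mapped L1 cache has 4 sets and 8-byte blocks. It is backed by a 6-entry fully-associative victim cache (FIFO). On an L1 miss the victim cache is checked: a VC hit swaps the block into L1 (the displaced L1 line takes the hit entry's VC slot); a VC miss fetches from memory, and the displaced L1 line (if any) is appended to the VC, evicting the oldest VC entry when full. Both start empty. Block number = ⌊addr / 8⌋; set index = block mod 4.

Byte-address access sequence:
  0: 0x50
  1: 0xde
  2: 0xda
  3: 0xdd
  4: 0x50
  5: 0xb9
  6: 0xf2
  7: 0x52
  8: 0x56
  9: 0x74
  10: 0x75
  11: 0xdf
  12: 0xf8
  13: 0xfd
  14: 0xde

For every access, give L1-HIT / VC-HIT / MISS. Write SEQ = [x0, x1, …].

SEQ = [MISS, MISS, L1-HIT, L1-HIT, L1-HIT, MISS, MISS, VC-HIT, L1-HIT, MISS, L1-HIT, VC-HIT, MISS, L1-HIT, VC-HIT]

#0 0x50→b10/s2 MISS; vc=[]
#1 0xde→b27/s3 MISS; vc=[]
#2 0xda→b27/s3 L1-HIT; vc=[]
#3 0xdd→b27/s3 L1-HIT; vc=[]
#4 0x50→b10/s2 L1-HIT; vc=[]
#5 0xb9→b23/s3 MISS; vc=[27]
#6 0xf2→b30/s2 MISS; vc=[27,10]
#7 0x52→b10/s2 VC-HIT; vc=[27,30]
#8 0x56→b10/s2 L1-HIT; vc=[27,30]
#9 0x74→b14/s2 MISS; vc=[27,30,10]
#10 0x75→b14/s2 L1-HIT; vc=[27,30,10]
#11 0xdf→b27/s3 VC-HIT; vc=[23,30,10]
#12 0xf8→b31/s3 MISS; vc=[23,30,10,27]
#13 0xfd→b31/s3 L1-HIT; vc=[23,30,10,27]
#14 0xde→b27/s3 VC-HIT; vc=[23,30,10,31]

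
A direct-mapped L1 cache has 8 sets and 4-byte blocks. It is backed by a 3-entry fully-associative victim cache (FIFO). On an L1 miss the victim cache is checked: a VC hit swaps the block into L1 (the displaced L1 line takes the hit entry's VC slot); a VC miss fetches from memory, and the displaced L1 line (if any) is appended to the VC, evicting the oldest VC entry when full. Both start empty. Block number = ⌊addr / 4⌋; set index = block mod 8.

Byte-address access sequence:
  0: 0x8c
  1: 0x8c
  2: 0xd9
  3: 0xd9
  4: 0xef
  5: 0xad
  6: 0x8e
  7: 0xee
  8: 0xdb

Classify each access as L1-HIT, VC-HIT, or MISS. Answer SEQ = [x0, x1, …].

0: 0x8c (blk 35, set 3) → MISS  vc=[]
1: 0x8c (blk 35, set 3) → L1-HIT  vc=[]
2: 0xd9 (blk 54, set 6) → MISS  vc=[]
3: 0xd9 (blk 54, set 6) → L1-HIT  vc=[]
4: 0xef (blk 59, set 3) → MISS  vc=[35]
5: 0xad (blk 43, set 3) → MISS  vc=[35, 59]
6: 0x8e (blk 35, set 3) → VC-HIT  vc=[43, 59]
7: 0xee (blk 59, set 3) → VC-HIT  vc=[43, 35]
8: 0xdb (blk 54, set 6) → L1-HIT  vc=[43, 35]

SEQ = [MISS, L1-HIT, MISS, L1-HIT, MISS, MISS, VC-HIT, VC-HIT, L1-HIT]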